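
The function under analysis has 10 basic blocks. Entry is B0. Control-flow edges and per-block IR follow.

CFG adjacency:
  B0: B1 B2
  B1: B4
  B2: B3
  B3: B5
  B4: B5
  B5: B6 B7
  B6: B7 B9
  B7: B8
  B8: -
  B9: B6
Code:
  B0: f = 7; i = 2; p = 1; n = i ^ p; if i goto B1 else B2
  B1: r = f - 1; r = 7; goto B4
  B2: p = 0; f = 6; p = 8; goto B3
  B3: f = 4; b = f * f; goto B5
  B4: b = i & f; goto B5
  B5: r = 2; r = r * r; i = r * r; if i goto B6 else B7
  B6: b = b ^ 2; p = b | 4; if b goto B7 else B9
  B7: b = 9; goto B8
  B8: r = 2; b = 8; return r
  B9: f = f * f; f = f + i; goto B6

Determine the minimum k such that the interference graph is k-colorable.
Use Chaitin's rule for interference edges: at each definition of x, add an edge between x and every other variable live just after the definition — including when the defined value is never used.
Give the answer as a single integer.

Block summaries:
  B0: {f,i,n,p} / ∅
  B1: {r} / {f}
  B2: {f,p} / ∅
  B3: {b,f} / ∅
  B4: {b} / {f,i}
  B5: {i,r} / ∅
  B6: {b,p} / {b}
  B7: {b} / ∅
  B8: {b,r} / ∅
  B9: {f} / {f,i}

Live sets:
  B0: in=∅ out={f,i}
  B1: in={f,i} out={f,i}
  B2: in=∅ out=∅
  B3: in=∅ out={b,f}
  B4: in={f,i} out={b,f}
  B5: in={b,f} out={b,f,i}
  B6: in={b,f,i} out={b,f,i}
  B7: in=∅ out=∅
  B8: in=∅ out=∅
  B9: in={b,f,i} out={b,f,i}

Conflict graph:
  b↔{f,i,p,r}
  f↔{b,i,n,p,r}
  i↔{b,f,n,p,r}
  n↔{f,i}
  p↔{b,f,i}
  r↔{b,f,i}

Chromatic number:
  lower bound: {b,f,i,p} mutually conflict ⇒ χ ≥ 4
  assign b→r2 f→r0 i→r1 n→r2 p→r3 r→r3 — no edge inside a register ⇒ χ ≤ 4
  χ = 4

Answer: 4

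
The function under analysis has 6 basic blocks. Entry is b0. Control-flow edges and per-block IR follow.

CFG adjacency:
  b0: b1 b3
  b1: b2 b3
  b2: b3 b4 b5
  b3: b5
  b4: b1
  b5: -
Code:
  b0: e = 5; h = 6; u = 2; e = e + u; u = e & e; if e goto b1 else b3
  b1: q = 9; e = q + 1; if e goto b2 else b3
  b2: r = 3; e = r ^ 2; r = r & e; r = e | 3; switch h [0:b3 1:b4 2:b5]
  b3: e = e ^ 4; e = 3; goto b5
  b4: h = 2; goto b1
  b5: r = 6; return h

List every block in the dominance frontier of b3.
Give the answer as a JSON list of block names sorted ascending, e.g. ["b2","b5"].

Answer: ["b5"]

Analysis:
idom tree: b1←b0 b2←b1 b3←b0 b4←b2 b5←b0
Join-block Dom:
  b1: preds {b0,b4}: {b0} ∩ {b0,b1,b2,b4} = {b0}; idom=b0
  b3: preds {b0,b1,b2}: {b0} ∩ {b0,b1} ∩ {b0,b1,b2} = {b0}; idom=b0
  b5: preds {b2,b3}: {b0,b1,b2} ∩ {b0,b3} = {b0}; idom=b0

Frontier:
  b1←b0: walk · to b0
  b1←b4: walk b4→b2→b1 to b0
  b3←b0: walk · to b0
  b3←b1: walk b1 to b0
  b3←b2: walk b2→b1 to b0
  b5←b2: walk b2→b1 to b0
  b5←b3: walk b3 to b0
  b0 → ∅
  b1 → {b1,b3,b5}
  b2 → {b1,b3,b5}
  b3 → {b5}
  b4 → {b1}
  b5 → ∅

DF(b3) = ["b5"]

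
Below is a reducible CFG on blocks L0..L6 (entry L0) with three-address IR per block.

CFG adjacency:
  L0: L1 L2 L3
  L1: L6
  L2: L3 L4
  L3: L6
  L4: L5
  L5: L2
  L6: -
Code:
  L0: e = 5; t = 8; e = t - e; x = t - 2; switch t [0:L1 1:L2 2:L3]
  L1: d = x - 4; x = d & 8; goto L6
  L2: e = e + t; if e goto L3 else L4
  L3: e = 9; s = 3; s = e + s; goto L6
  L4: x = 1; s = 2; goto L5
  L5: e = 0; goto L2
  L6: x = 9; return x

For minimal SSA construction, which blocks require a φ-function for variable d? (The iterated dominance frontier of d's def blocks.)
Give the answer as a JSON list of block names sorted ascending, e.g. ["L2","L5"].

Answer: ["L6"]

Analysis:
idom tree: L1←L0 L2←L0 L3←L0 L4←L2 L5←L4 L6←L0
Join-block Dom:
  L2: preds {L0,L5}: {L0} ∩ {L0,L2,L4,L5} = {L0}; idom=L0
  L3: preds {L0,L2}: {L0} ∩ {L0,L2} = {L0}; idom=L0
  L6: preds {L1,L3}: {L0,L1} ∩ {L0,L3} = {L0}; idom=L0

DF derivation:
  L2←L0: walk · to L0
  L2←L5: walk L5→L4→L2 to L0
  L3←L0: walk · to L0
  L3←L2: walk L2 to L0
  L6←L1: walk L1 to L0
  L6←L3: walk L3 to L0
  DF(L0)=∅
  DF(L1)={L6}
  DF(L2)={L2,L3}
  DF(L3)={L6}
  DF(L4)={L2}
  DF(L5)={L2}
  DF(L6)=∅

φ for d: defs {L1}
  DF⁺ = {L6}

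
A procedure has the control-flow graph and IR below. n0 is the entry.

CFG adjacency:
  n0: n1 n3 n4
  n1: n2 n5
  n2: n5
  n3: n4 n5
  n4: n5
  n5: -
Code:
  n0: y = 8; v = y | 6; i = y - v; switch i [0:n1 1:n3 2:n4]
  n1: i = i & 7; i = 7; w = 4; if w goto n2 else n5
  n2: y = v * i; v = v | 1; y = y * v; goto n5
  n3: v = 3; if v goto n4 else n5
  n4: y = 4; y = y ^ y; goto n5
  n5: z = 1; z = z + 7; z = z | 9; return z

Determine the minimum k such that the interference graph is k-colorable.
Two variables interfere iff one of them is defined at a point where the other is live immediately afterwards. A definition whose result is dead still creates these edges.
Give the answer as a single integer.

def/use:
  n0: def={i,v,y} ue=∅
  n1: def={i,w} ue={i}
  n2: def={v,y} ue={i,v}
  n3: def={v} ue=∅
  n4: def={y} ue=∅
  n5: def={z} ue=∅

Backward fixpoint:
  n0: in=∅ out={i,v}
  n1: in={i,v} out={i,v}
  n2: in={i,v} out=∅
  n3: in=∅ out=∅
  n4: in=∅ out=∅
  n5: in=∅ out=∅

Interfere edges:
  i — {v,w}
  v — {i,w,y}
  w — {i,v}
  y — {v}
  z — ∅

Chromatic number:
  clique {i,v,w} ⇒ need ≥ 3
  assign i→c1 v→c0 w→c2 y→c1 z→c0 — no edge inside a register ⇒ χ ≤ 3
  χ = 3

Answer: 3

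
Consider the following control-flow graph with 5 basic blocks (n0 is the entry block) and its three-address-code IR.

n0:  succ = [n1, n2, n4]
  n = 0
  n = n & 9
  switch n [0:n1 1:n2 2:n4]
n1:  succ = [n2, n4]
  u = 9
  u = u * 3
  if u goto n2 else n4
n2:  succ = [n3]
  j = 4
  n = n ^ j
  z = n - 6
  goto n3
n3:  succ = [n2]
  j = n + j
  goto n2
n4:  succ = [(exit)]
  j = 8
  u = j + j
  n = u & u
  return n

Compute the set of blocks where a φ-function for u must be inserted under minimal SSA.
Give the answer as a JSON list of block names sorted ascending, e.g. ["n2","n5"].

Answer: ["n2", "n4"]

Derivation:
idom tree: n1←n0 n2←n0 n3←n2 n4←n0
Dom at joins:
  n2: preds {n0,n1,n3}: {n0} ∩ {n0,n1} ∩ {n0,n2,n3} = {n0}; idom=n0
  n4: preds {n0,n1}: {n0} ∩ {n0,n1} = {n0}; idom=n0

DF walk-up:
  n2←n0: walk · to n0
  n2←n1: walk n1 to n0
  n2←n3: walk n3→n2 to n0
  n4←n0: walk · to n0
  n4←n1: walk n1 to n0
  n0 → ∅
  n1 → {n2,n4}
  n2 → {n2}
  n3 → {n2}
  n4 → ∅

φ for u: defs {n1,n4}
  DF⁺ = {n2,n4}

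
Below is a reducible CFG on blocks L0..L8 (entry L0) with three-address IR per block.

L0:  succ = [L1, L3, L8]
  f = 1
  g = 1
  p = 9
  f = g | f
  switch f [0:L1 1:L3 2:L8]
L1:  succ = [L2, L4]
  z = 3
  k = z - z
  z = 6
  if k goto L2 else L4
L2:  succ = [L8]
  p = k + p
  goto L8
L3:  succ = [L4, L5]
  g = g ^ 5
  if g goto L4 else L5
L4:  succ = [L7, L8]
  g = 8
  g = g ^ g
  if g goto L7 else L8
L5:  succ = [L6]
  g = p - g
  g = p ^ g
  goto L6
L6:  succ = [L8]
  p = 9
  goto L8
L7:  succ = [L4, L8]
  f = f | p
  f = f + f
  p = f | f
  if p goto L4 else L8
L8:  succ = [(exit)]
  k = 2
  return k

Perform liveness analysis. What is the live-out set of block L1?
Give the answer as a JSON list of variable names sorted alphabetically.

Answer: ["f", "k", "p"]

Derivation:
Per-block:
  L0 def {f,g,p} use ∅
  L1 def {k,z} use ∅
  L2 def {p} use {k,p}
  L3 def {g} use {g}
  L4 def {g} use ∅
  L5 def {g} use {g,p}
  L6 def {p} use ∅
  L7 def {f,p} use {f,p}
  L8 def {k} use ∅

Liveness:
  live L0: ∅→{f,g,p}
  live L1: {f,p}→{f,k,p}
  live L2: {k,p}→∅
  live L3: {f,g,p}→{f,g,p}
  live L4: {f,p}→{f,p}
  live L5: {g,p}→∅
  live L6: ∅→∅
  live L7: {f,p}→{f,p}
  live L8: ∅→∅

live-out(L1) = ["f", "k", "p"]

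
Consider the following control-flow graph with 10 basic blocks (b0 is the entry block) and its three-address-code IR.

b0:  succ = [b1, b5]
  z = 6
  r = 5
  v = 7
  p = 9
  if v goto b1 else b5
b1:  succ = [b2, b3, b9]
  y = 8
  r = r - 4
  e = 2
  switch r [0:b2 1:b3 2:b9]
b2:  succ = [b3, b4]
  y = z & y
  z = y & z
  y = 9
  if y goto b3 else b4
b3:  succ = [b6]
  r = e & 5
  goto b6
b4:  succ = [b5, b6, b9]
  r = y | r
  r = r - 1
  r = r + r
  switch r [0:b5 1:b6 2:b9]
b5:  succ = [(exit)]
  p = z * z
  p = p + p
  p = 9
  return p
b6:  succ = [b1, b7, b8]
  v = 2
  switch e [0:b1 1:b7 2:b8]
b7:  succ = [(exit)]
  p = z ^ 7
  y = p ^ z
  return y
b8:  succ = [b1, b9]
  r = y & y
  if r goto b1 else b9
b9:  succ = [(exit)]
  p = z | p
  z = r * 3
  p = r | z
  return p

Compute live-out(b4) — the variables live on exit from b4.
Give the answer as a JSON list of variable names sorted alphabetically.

Block summaries:
  b0: def={p,r,v,z} ue=∅
  b1: def={e,r,y} ue={r}
  b2: def={y,z} ue={y,z}
  b3: def={r} ue={e}
  b4: def={r} ue={r,y}
  b5: def={p} ue={z}
  b6: def={v} ue={e}
  b7: def={p,y} ue={z}
  b8: def={r} ue={y}
  b9: def={p,z} ue={p,r,z}

Live sets:
  b0: in=∅ out={p,r,z}
  b1: in={p,r,z} out={e,p,r,y,z}
  b2: in={e,p,r,y,z} out={e,p,r,y,z}
  b3: in={e,p,y,z} out={e,p,r,y,z}
  b4: in={e,p,r,y,z} out={e,p,r,y,z}
  b5: in={z} out=∅
  b6: in={e,p,r,y,z} out={p,r,y,z}
  b7: in={z} out=∅
  b8: in={p,y,z} out={p,r,z}
  b9: in={p,r,z} out=∅

live-out(b4) = ["e", "p", "r", "y", "z"]

Answer: ["e", "p", "r", "y", "z"]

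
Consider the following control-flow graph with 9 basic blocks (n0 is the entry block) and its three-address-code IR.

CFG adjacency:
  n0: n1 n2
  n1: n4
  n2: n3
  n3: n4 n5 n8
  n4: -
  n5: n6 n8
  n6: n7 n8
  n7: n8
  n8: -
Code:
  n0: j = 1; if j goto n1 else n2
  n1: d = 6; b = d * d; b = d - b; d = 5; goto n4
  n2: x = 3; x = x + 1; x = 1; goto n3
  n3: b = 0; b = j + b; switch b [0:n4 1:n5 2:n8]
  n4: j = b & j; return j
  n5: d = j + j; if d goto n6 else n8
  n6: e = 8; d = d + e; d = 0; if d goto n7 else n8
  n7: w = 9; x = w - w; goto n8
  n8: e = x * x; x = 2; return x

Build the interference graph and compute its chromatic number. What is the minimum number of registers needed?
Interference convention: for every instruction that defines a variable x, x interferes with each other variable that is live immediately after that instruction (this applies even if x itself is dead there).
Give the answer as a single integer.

def/use:
  n0: {j} / ∅
  n1: {b,d} / ∅
  n2: {x} / ∅
  n3: {b} / {j}
  n4: {j} / {b,j}
  n5: {d} / {j}
  n6: {d,e} / {d}
  n7: {w,x} / ∅
  n8: {e,x} / {x}

Live sets:
  live n0: ∅→{j}
  live n1: {j}→{b,j}
  live n2: {j}→{j,x}
  live n3: {j,x}→{b,j,x}
  live n4: {b,j}→∅
  live n5: {j,x}→{d,x}
  live n6: {d,x}→{x}
  live n7: ∅→{x}
  live n8: {x}→∅

Interfere edges:
  b — {d,j,x}
  d — {b,e,j,x}
  e — {d,x}
  j — {b,d,x}
  w — ∅
  x — {b,d,e,j}

Colouring:
  {b,d,j,x} pairwise interfere (4-clique) ⇒ χ ≥ 4
  assign b→c2 d→c0 e→c2 j→c3 w→c0 x→c1 — no edge inside a register ⇒ χ ≤ 4
  χ = 4

Answer: 4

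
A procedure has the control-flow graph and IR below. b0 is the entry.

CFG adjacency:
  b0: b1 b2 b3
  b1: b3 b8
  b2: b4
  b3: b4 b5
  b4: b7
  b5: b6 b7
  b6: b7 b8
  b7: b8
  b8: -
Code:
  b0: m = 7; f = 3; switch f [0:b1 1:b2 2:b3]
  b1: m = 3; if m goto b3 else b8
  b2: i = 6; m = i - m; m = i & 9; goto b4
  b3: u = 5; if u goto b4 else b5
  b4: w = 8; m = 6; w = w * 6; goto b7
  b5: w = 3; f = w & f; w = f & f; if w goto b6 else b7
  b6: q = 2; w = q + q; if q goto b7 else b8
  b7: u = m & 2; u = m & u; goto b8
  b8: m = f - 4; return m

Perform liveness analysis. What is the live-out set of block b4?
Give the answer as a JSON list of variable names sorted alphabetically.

Block summaries:
  b0: {f,m} / ∅
  b1: {m} / ∅
  b2: {i,m} / {m}
  b3: {u} / ∅
  b4: {m,w} / ∅
  b5: {f,w} / {f}
  b6: {q,w} / ∅
  b7: {u} / {m}
  b8: {m} / {f}

Liveness:
  live b0: ∅→{f,m}
  live b1: {f}→{f,m}
  live b2: {f,m}→{f}
  live b3: {f,m}→{f,m}
  live b4: {f}→{f,m}
  live b5: {f,m}→{f,m}
  live b6: {f,m}→{f,m}
  live b7: {f,m}→{f}
  live b8: {f}→∅

live-out(b4) = ["f", "m"]

Answer: ["f", "m"]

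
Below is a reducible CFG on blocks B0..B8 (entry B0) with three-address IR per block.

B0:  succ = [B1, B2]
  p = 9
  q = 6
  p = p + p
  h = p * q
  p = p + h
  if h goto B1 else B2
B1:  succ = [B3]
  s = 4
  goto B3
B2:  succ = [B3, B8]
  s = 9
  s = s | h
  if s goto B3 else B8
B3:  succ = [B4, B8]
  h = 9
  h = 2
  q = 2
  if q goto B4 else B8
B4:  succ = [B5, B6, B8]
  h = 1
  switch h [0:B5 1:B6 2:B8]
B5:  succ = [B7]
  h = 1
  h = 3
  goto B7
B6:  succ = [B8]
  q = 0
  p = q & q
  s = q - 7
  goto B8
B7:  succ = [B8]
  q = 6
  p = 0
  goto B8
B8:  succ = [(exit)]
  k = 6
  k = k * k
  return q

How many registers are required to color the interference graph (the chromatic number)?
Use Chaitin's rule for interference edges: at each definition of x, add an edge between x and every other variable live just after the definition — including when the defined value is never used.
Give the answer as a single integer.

Per-block:
  B0 def {h,p,q} use ∅
  B1 def {s} use ∅
  B2 def {s} use {h}
  B3 def {h,q} use ∅
  B4 def {h} use ∅
  B5 def {h} use ∅
  B6 def {p,q,s} use ∅
  B7 def {p,q} use ∅
  B8 def {k} use {q}

Backward fixpoint:
  live B0: ∅→{h,q}
  live B1: ∅→∅
  live B2: {h,q}→{q}
  live B3: ∅→{q}
  live B4: {q}→{q}
  live B5: ∅→∅
  live B6: ∅→{q}
  live B7: ∅→{q}
  live B8: {q}→∅

Interfere edges:
  h — {p,q,s}
  k — {q}
  p — {h,q}
  q — {h,k,p,s}
  s — {h,q}

Registers:
  lower bound: {h,p,q} mutually conflict ⇒ χ ≥ 3
  assign h→r1 k→r1 p→r2 q→r0 s→r2 — no edge inside a register ⇒ χ ≤ 3
  χ = 3

Answer: 3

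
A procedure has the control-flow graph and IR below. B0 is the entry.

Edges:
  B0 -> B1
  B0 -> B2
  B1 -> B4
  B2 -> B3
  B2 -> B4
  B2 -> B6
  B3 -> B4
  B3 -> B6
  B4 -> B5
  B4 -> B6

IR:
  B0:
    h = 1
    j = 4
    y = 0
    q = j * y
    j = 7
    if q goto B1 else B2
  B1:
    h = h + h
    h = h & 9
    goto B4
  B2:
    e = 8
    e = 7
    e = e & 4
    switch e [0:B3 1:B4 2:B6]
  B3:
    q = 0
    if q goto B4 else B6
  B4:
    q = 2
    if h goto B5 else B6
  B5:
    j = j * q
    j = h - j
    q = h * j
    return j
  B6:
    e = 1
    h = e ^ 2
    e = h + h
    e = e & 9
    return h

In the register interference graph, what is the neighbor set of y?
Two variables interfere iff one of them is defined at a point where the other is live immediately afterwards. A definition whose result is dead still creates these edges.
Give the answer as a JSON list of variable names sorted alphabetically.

Answer: ["h", "j"]

Derivation:
def/use:
  B0 def {h,j,q,y} use ∅
  B1 def {h} use {h}
  B2 def {e} use ∅
  B3 def {q} use ∅
  B4 def {q} use {h}
  B5 def {j,q} use {h,j,q}
  B6 def {e,h} use ∅

Backward fixpoint:
  live B0: ∅→{h,j}
  live B1: {h,j}→{h,j}
  live B2: {h,j}→{h,j}
  live B3: {h,j}→{h,j}
  live B4: {h,j}→{h,j,q}
  live B5: {h,j,q}→∅
  live B6: ∅→∅

Interference:
  e: {h,j}
  h: {e,j,q,y}
  j: {e,h,q,y}
  q: {h,j}
  y: {h,j}

N(y) = ["h", "j"]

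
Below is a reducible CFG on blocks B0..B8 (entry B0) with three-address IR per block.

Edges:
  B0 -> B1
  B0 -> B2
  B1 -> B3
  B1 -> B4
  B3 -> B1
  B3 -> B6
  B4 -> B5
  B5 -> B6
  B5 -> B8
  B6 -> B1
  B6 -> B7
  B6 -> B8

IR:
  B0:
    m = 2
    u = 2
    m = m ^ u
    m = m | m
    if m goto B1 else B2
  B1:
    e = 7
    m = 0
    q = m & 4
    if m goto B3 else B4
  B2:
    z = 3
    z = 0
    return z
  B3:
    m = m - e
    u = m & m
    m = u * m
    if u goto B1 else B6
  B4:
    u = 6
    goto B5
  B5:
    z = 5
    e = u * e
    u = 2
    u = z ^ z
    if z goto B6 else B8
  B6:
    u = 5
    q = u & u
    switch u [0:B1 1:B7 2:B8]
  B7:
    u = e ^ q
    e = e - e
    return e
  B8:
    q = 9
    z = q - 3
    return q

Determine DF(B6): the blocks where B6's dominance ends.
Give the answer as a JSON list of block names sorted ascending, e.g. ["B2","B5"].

Answer: ["B1", "B8"]

Working:
idom tree: B1←B0 B2←B0 B3←B1 B4←B1 B5←B4 B6←B1 B7←B6 B8←B1
Dom∩ at merges:
  B1: preds {B0,B3,B6}: {B0} ∩ {B0,B1,B3} ∩ {B0,B1,B6} = {B0}; idom=B0
  B6: preds {B3,B5}: {B0,B1,B3} ∩ {B0,B1,B4,B5} = {B0,B1}; idom=B1
  B8: preds {B5,B6}: {B0,B1,B4,B5} ∩ {B0,B1,B6} = {B0,B1}; idom=B1

DF walk-up:
  B1←B0: walk · to B0
  B1←B3: walk B3→B1 to B0
  B1←B6: walk B6→B1 to B0
  B6←B3: walk B3 to B1
  B6←B5: walk B5→B4 to B1
  B8←B5: walk B5→B4 to B1
  B8←B6: walk B6 to B1
  B0 → ∅
  B1 → {B1}
  B2 → ∅
  B3 → {B1,B6}
  B4 → {B6,B8}
  B5 → {B6,B8}
  B6 → {B1,B8}
  B7 → ∅
  B8 → ∅

DF(B6) = ["B1", "B8"]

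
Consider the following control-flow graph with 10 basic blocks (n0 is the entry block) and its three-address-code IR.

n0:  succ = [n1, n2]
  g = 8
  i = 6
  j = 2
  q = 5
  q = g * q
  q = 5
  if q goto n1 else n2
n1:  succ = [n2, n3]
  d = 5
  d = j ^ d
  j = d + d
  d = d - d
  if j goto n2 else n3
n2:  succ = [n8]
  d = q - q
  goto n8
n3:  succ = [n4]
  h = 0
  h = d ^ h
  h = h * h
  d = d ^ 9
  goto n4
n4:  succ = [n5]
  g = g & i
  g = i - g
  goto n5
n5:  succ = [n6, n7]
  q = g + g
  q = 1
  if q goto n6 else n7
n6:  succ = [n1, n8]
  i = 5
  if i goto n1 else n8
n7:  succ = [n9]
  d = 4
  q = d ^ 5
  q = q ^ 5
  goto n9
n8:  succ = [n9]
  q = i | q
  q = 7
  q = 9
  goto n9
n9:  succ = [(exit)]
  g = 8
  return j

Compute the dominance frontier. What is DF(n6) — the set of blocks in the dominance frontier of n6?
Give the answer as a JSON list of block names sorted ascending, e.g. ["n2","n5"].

Answer: ["n1", "n8"]

Working:
idom tree: n1←n0 n2←n0 n3←n1 n4←n3 n5←n4 n6←n5 n7←n5 n8←n0 n9←n0
Join-block Dom:
  n1: preds {n0,n6}: {n0} ∩ {n0,n1,n3,n4,n5,n6} = {n0}; idom=n0
  n2: preds {n0,n1}: {n0} ∩ {n0,n1} = {n0}; idom=n0
  n8: preds {n2,n6}: {n0,n2} ∩ {n0,n1,n3,n4,n5,n6} = {n0}; idom=n0
  n9: preds {n7,n8}: {n0,n1,n3,n4,n5,n7} ∩ {n0,n8} = {n0}; idom=n0

DF derivation:
  n1←n0: walk · to n0
  n1←n6: walk n6→n5→n4→n3→n1 to n0
  n2←n0: walk · to n0
  n2←n1: walk n1 to n0
  n8←n2: walk n2 to n0
  n8←n6: walk n6→n5→n4→n3→n1 to n0
  n9←n7: walk n7→n5→n4→n3→n1 to n0
  n9←n8: walk n8 to n0
  n0: DF=∅
  n1: DF={n1,n2,n8,n9}
  n2: DF={n8}
  n3: DF={n1,n8,n9}
  n4: DF={n1,n8,n9}
  n5: DF={n1,n8,n9}
  n6: DF={n1,n8}
  n7: DF={n9}
  n8: DF={n9}
  n9: DF=∅

DF(n6) = ["n1", "n8"]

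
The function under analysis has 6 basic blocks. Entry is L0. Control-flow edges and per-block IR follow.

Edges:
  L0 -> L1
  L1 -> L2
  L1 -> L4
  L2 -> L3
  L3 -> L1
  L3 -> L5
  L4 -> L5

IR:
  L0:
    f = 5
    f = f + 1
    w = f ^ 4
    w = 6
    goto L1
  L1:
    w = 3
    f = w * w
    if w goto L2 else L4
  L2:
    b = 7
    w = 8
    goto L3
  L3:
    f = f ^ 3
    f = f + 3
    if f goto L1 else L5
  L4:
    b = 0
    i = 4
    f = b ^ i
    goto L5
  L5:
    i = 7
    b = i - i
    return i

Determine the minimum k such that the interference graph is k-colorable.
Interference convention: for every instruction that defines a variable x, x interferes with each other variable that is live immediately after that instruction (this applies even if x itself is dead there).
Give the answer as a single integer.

Answer: 2

Analysis:
def/use:
  L0: {f,w} / ∅
  L1: {f,w} / ∅
  L2: {b,w} / ∅
  L3: {f} / {f}
  L4: {b,f,i} / ∅
  L5: {b,i} / ∅

Backward fixpoint:
  L0 li=∅ lo=∅
  L1 li=∅ lo={f}
  L2 li={f} lo={f}
  L3 li={f} lo=∅
  L4 li=∅ lo=∅
  L5 li=∅ lo=∅

Interfere edges:
  b: {f,i}
  f: {b,w}
  i: {b}
  w: {f}

Colouring:
  lower bound: {b,f} mutually conflict ⇒ χ ≥ 2
  2-colouring: r0={b,w}  r1={f,i}
  χ = 2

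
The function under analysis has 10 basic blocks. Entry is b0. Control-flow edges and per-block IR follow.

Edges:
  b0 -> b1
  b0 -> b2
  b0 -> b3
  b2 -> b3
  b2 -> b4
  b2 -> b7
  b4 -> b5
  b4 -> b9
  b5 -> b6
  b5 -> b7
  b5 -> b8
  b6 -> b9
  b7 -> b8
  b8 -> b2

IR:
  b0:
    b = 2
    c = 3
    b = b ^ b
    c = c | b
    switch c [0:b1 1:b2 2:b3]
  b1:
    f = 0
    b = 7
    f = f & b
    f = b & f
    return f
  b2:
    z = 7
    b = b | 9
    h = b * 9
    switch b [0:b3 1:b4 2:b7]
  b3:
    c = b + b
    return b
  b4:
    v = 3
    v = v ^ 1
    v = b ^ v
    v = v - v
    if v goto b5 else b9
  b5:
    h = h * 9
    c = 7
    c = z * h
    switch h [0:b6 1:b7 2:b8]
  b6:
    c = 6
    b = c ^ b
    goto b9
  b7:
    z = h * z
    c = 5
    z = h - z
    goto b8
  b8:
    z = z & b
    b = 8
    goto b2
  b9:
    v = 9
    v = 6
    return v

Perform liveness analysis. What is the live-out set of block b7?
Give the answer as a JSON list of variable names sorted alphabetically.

Answer: ["b", "z"]

Analysis:
def/use:
  b0: {b,c} / ∅
  b1: {b,f} / ∅
  b2: {b,h,z} / {b}
  b3: {c} / {b}
  b4: {v} / {b}
  b5: {c,h} / {h,z}
  b6: {b,c} / {b}
  b7: {c,z} / {h,z}
  b8: {b,z} / {b,z}
  b9: {v} / ∅

Live sets:
  live b0: ∅→{b}
  live b1: ∅→∅
  live b2: {b}→{b,h,z}
  live b3: {b}→∅
  live b4: {b,h,z}→{b,h,z}
  live b5: {b,h,z}→{b,h,z}
  live b6: {b}→∅
  live b7: {b,h,z}→{b,z}
  live b8: {b,z}→{b}
  live b9: ∅→∅

live-out(b7) = ["b", "z"]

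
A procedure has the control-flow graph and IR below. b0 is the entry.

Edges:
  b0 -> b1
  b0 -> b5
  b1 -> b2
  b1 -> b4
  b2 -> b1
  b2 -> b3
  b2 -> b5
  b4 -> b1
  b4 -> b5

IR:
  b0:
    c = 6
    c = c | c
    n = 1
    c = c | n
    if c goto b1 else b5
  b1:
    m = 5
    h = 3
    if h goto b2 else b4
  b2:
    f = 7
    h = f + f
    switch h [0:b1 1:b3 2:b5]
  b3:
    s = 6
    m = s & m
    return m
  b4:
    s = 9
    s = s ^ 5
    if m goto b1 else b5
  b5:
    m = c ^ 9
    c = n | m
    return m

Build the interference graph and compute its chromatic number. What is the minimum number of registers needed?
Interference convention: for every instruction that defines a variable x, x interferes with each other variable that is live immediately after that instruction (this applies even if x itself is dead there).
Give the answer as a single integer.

Block summaries:
  b0: def={c,n} ue=∅
  b1: def={h,m} ue=∅
  b2: def={f,h} ue=∅
  b3: def={m,s} ue={m}
  b4: def={s} ue={m}
  b5: def={c,m} ue={c,n}

Backward fixpoint:
  b0: in=∅ out={c,n}
  b1: in={c,n} out={c,m,n}
  b2: in={c,m,n} out={c,m,n}
  b3: in={m} out=∅
  b4: in={c,m,n} out={c,n}
  b5: in={c,n} out=∅

Interfere edges:
  c↔{f,h,m,n,s}
  f↔{c,m,n}
  h↔{c,m,n}
  m↔{c,f,h,n,s}
  n↔{c,f,h,m,s}
  s↔{c,m,n}

Chromatic number:
  lower bound: {c,f,m,n} mutually conflict ⇒ χ ≥ 4
  assign c→c0 f→c3 h→c3 m→c1 n→c2 s→c3 — no edge inside a register ⇒ χ ≤ 4
  χ = 4

Answer: 4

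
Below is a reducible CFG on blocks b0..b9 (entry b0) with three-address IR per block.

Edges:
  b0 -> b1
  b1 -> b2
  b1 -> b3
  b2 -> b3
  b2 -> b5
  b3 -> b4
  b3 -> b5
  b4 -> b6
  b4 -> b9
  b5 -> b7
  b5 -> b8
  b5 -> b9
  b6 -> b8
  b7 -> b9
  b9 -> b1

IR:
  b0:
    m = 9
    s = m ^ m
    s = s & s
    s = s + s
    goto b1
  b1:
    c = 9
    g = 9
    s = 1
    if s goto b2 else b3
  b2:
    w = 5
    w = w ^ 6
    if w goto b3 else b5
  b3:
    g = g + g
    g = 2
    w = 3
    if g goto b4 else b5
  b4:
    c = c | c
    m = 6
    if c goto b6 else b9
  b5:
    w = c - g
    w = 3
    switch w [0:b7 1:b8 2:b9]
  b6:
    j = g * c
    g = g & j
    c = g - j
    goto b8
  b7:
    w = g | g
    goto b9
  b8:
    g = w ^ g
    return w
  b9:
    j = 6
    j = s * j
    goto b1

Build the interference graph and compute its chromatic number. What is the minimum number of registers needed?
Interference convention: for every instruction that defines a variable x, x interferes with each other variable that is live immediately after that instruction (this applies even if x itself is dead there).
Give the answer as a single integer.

Block summaries:
  b0: {m,s} / ∅
  b1: {c,g,s} / ∅
  b2: {w} / ∅
  b3: {g,w} / {g}
  b4: {c,m} / {c}
  b5: {w} / {c,g}
  b6: {c,g,j} / {c,g}
  b7: {w} / {g}
  b8: {g} / {g,w}
  b9: {j} / {s}

Live sets:
  b0: in=∅ out=∅
  b1: in=∅ out={c,g,s}
  b2: in={c,g,s} out={c,g,s}
  b3: in={c,g,s} out={c,g,s,w}
  b4: in={c,g,s,w} out={c,g,s,w}
  b5: in={c,g,s} out={g,s,w}
  b6: in={c,g,w} out={g,w}
  b7: in={g,s} out={s}
  b8: in={g,w} out=∅
  b9: in={s} out=∅

Interfere edges:
  c↔{g,m,s,w}
  g↔{c,j,m,s,w}
  j↔{g,s,w}
  m↔{c,g,s,w}
  s↔{c,g,j,m,w}
  w↔{c,g,j,m,s}

Chromatic number:
  lower bound: {c,g,m,s,w} mutually conflict ⇒ χ ≥ 5
  assign c→c3 g→c0 j→c3 m→c4 s→c1 w→c2 — no edge inside a register ⇒ χ ≤ 5
  χ = 5

Answer: 5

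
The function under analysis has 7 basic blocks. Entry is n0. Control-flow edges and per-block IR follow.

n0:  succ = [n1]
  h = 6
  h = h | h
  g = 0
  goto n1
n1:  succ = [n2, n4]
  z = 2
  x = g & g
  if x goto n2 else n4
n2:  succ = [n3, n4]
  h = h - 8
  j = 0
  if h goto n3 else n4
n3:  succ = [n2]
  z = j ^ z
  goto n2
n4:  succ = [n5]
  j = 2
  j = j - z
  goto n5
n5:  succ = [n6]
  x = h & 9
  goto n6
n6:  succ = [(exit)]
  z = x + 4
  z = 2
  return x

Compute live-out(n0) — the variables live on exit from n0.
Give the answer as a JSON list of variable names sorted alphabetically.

Answer: ["g", "h"]

Derivation:
Block summaries:
  n0: {g,h} / ∅
  n1: {x,z} / {g}
  n2: {h,j} / {h}
  n3: {z} / {j,z}
  n4: {j} / {z}
  n5: {x} / {h}
  n6: {z} / {x}

Live sets:
  n0: in=∅ out={g,h}
  n1: in={g,h} out={h,z}
  n2: in={h,z} out={h,j,z}
  n3: in={h,j,z} out={h,z}
  n4: in={h,z} out={h}
  n5: in={h} out={x}
  n6: in={x} out=∅

live-out(n0) = ["g", "h"]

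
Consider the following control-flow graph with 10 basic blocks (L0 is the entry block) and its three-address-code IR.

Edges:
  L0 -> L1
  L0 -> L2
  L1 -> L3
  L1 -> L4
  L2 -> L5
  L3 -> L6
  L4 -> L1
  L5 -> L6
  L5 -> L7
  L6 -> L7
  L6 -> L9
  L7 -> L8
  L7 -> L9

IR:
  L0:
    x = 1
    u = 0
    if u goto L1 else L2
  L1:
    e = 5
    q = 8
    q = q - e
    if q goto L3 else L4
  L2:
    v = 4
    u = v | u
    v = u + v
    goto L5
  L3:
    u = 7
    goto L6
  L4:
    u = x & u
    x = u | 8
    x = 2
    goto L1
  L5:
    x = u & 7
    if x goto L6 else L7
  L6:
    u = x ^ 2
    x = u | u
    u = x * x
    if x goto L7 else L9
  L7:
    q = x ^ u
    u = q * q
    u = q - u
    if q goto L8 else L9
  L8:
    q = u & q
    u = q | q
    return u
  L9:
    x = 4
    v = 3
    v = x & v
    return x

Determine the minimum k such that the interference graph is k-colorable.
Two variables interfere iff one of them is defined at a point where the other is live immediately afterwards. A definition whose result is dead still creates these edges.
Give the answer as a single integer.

Per-block:
  L0: def={u,x} ue=∅
  L1: def={e,q} ue=∅
  L2: def={u,v} ue={u}
  L3: def={u} ue=∅
  L4: def={u,x} ue={u,x}
  L5: def={x} ue={u}
  L6: def={u,x} ue={x}
  L7: def={q,u} ue={u,x}
  L8: def={q,u} ue={q,u}
  L9: def={v,x} ue=∅

Backward fixpoint:
  L0 li=∅ lo={u,x}
  L1 li={u,x} lo={u,x}
  L2 li={u} lo={u}
  L3 li={x} lo={x}
  L4 li={u,x} lo={u,x}
  L5 li={u} lo={u,x}
  L6 li={x} lo={u,x}
  L7 li={u,x} lo={q,u}
  L8 li={q,u} lo=∅
  L9 li=∅ lo=∅

Conflict graph:
  e — {q,u,x}
  q — {e,u,x}
  u — {e,q,v,x}
  v — {u,x}
  x — {e,q,u,v}

Registers:
  {e,q,u,x} pairwise interfere (4-clique) ⇒ χ ≥ 4
  4-colouring: c0={u}  c1={x}  c2={e,v}  c3={q}
  χ = 4

Answer: 4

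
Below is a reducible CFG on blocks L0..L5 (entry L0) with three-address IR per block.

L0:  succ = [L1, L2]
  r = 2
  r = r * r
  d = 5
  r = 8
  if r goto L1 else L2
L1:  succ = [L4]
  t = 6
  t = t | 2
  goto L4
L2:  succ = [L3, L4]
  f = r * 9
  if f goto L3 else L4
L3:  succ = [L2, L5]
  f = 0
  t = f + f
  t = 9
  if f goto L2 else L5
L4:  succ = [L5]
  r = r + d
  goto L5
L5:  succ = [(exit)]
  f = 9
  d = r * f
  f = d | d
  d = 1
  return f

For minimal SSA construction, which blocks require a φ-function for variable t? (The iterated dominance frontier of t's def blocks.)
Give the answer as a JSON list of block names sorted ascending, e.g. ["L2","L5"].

idom tree: L1←L0 L2←L0 L3←L2 L4←L0 L5←L0
Join-block Dom:
  L2: preds {L0,L3}: {L0} ∩ {L0,L2,L3} = {L0}; idom=L0
  L4: preds {L1,L2}: {L0,L1} ∩ {L0,L2} = {L0}; idom=L0
  L5: preds {L3,L4}: {L0,L2,L3} ∩ {L0,L4} = {L0}; idom=L0

DF walk-up:
  join L2 pred L0: · stop@L0
  join L2 pred L3: L3→L2 stop@L0
  join L4 pred L1: L1 stop@L0
  join L4 pred L2: L2 stop@L0
  join L5 pred L3: L3→L2 stop@L0
  join L5 pred L4: L4 stop@L0
  DF(L0)=∅
  DF(L1)={L4}
  DF(L2)={L2,L4,L5}
  DF(L3)={L2,L5}
  DF(L4)={L5}
  DF(L5)=∅

φ for t: defs {L1,L3}
  DF⁺ = {L2,L4,L5}

Answer: ["L2", "L4", "L5"]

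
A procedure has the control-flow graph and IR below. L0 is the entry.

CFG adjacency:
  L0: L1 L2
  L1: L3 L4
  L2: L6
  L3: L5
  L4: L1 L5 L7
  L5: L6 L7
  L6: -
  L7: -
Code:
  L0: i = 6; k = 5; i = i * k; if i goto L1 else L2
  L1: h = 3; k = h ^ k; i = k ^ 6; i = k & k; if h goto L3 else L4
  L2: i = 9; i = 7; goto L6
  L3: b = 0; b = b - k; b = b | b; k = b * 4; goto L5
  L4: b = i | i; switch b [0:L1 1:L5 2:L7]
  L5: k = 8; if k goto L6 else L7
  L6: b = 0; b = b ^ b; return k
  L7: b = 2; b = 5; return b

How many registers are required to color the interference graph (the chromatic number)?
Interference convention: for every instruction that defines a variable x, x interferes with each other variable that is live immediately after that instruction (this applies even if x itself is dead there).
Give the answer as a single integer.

Per-block:
  L0 def {i,k} use ∅
  L1 def {h,i,k} use {k}
  L2 def {i} use ∅
  L3 def {b,k} use {k}
  L4 def {b} use {i}
  L5 def {k} use ∅
  L6 def {b} use {k}
  L7 def {b} use ∅

Liveness:
  live L0: ∅→{k}
  live L1: {k}→{i,k}
  live L2: {k}→{k}
  live L3: {k}→∅
  live L4: {i,k}→{k}
  live L5: ∅→{k}
  live L6: {k}→∅
  live L7: ∅→∅

Interference:
  b↔{k}
  h↔{i,k}
  i↔{h,k}
  k↔{b,h,i}

Registers:
  clique {h,i,k} ⇒ need ≥ 3
  3-colouring: r0={k}  r1={b,h}  r2={i}
  χ = 3

Answer: 3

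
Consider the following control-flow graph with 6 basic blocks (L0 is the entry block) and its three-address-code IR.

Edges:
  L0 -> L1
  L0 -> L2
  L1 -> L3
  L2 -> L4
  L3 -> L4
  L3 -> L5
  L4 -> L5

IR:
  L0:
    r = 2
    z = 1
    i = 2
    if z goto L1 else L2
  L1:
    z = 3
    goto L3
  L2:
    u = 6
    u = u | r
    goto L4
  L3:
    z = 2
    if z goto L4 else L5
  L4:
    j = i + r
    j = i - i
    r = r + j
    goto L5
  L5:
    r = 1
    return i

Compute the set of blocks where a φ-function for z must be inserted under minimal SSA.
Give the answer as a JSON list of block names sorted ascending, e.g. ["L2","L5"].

Answer: ["L4", "L5"]

Derivation:
idom tree: L1←L0 L2←L0 L3←L1 L4←L0 L5←L0
Dom at joins:
  L4: preds {L2,L3}: {L0,L2} ∩ {L0,L1,L3} = {L0}; idom=L0
  L5: preds {L3,L4}: {L0,L1,L3} ∩ {L0,L4} = {L0}; idom=L0

Frontier:
  join L4 pred L2: L2 stop@L0
  join L4 pred L3: L3→L1 stop@L0
  join L5 pred L3: L3→L1 stop@L0
  join L5 pred L4: L4 stop@L0
  DF(L0)=∅
  DF(L1)={L4,L5}
  DF(L2)={L4}
  DF(L3)={L4,L5}
  DF(L4)={L5}
  DF(L5)=∅

φ for z: defs {L0,L1,L3}
  DF⁺ = {L4,L5}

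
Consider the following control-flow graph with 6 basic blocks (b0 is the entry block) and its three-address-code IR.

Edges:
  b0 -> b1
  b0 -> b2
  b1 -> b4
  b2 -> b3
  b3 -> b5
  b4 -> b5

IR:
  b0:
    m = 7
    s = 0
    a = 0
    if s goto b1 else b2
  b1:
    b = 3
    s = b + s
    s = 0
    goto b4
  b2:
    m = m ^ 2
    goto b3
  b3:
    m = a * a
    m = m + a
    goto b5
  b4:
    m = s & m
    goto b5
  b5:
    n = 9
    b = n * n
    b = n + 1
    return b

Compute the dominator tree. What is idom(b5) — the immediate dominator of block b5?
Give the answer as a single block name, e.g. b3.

Answer: b0

Derivation:
idom tree: b1←b0 b2←b0 b3←b2 b4←b1 b5←b0
Dom at joins:
  b5: preds {b3,b4}: {b0,b2,b3} ∩ {b0,b1,b4} = {b0}; idom=b0

idom(b5) = b0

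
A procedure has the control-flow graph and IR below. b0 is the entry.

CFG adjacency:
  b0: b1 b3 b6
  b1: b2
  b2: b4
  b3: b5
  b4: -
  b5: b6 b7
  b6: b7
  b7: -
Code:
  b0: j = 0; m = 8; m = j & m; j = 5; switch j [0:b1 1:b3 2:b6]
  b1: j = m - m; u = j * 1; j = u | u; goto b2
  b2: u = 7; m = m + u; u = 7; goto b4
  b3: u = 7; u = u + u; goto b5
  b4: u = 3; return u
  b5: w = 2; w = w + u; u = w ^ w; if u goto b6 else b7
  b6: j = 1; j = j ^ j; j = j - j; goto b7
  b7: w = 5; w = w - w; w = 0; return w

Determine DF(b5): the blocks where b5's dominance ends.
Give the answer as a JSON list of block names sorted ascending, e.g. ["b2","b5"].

Answer: ["b6", "b7"]

Derivation:
idom tree: b1←b0 b2←b1 b3←b0 b4←b2 b5←b3 b6←b0 b7←b0
Join-block Dom:
  b6: preds {b0,b5}: {b0} ∩ {b0,b3,b5} = {b0}; idom=b0
  b7: preds {b5,b6}: {b0,b3,b5} ∩ {b0,b6} = {b0}; idom=b0

Frontier:
  join b6 pred b0: · stop@b0
  join b6 pred b5: b5→b3 stop@b0
  join b7 pred b5: b5→b3 stop@b0
  join b7 pred b6: b6 stop@b0
  b0: DF=∅
  b1: DF=∅
  b2: DF=∅
  b3: DF={b6,b7}
  b4: DF=∅
  b5: DF={b6,b7}
  b6: DF={b7}
  b7: DF=∅

DF(b5) = ["b6", "b7"]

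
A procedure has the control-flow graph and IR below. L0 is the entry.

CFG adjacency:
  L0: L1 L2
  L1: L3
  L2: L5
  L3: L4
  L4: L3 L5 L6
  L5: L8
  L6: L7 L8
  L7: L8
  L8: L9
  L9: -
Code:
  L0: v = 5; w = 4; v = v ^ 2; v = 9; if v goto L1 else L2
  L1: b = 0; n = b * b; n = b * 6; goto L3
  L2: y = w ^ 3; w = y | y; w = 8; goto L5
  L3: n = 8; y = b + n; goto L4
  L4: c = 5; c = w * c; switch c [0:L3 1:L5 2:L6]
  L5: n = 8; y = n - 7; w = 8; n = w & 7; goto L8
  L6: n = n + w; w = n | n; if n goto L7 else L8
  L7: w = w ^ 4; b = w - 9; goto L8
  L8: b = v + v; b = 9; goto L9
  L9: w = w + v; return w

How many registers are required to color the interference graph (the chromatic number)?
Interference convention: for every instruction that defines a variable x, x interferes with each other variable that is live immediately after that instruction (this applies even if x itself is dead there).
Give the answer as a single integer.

Block summaries:
  L0: def={v,w} ue=∅
  L1: def={b,n} ue=∅
  L2: def={w,y} ue={w}
  L3: def={n,y} ue={b}
  L4: def={c} ue={w}
  L5: def={n,w,y} ue=∅
  L6: def={n,w} ue={n,w}
  L7: def={b,w} ue={w}
  L8: def={b} ue={v}
  L9: def={w} ue={v,w}

Liveness:
  L0: in=∅ out={v,w}
  L1: in={v,w} out={b,v,w}
  L2: in={v,w} out={v}
  L3: in={b,v,w} out={b,n,v,w}
  L4: in={b,n,v,w} out={b,n,v,w}
  L5: in={v} out={v,w}
  L6: in={n,v,w} out={v,w}
  L7: in={v,w} out={v,w}
  L8: in={v,w} out={v,w}
  L9: in={v,w} out=∅

Interfere edges:
  b: {c,n,v,w,y}
  c: {b,n,v,w}
  n: {b,c,v,w,y}
  v: {b,c,n,w,y}
  w: {b,c,n,v,y}
  y: {b,n,v,w}

Registers:
  clique {b,c,n,v,w} ⇒ need ≥ 5
  5-colouring: R0={b}  R1={n}  R2={v}  R3={w}  R4={c,y}
  χ = 5

Answer: 5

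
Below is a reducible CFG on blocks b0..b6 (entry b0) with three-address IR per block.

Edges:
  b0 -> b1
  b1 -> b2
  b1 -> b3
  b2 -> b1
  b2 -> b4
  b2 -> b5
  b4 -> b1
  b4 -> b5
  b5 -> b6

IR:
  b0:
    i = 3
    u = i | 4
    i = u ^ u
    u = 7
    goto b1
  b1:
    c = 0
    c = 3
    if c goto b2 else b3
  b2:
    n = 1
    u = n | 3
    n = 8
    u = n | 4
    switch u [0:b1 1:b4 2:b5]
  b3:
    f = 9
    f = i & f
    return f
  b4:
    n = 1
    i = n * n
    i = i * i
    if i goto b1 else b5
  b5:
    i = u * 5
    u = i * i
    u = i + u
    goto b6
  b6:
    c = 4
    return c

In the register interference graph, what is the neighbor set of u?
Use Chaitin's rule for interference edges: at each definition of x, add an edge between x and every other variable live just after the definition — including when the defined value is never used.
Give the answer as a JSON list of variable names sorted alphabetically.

Answer: ["i", "n"]

Working:
Block summaries:
  b0 def {i,u} use ∅
  b1 def {c} use ∅
  b2 def {n,u} use ∅
  b3 def {f} use {i}
  b4 def {i,n} use ∅
  b5 def {i,u} use {u}
  b6 def {c} use ∅

Backward fixpoint:
  b0: in=∅ out={i}
  b1: in={i} out={i}
  b2: in={i} out={i,u}
  b3: in={i} out=∅
  b4: in={u} out={i,u}
  b5: in={u} out=∅
  b6: in=∅ out=∅

Interfere edges:
  c↔{i}
  f↔{i}
  i↔{c,f,n,u}
  n↔{i,u}
  u↔{i,n}

N(u) = ["i", "n"]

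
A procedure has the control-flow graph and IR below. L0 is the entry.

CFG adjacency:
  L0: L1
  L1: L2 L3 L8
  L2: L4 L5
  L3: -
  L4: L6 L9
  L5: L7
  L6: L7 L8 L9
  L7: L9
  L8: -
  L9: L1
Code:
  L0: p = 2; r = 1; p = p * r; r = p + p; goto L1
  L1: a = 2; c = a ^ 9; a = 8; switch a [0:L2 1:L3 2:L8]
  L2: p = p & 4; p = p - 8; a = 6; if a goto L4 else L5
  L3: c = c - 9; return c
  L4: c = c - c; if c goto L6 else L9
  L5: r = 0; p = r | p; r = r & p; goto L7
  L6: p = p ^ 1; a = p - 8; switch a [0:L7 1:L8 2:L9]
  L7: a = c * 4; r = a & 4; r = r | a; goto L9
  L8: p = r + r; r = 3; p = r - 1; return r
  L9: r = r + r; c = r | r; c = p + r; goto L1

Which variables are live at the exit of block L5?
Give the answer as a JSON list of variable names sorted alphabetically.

Block summaries:
  L0: {p,r} / ∅
  L1: {a,c} / ∅
  L2: {a,p} / {p}
  L3: {c} / {c}
  L4: {c} / {c}
  L5: {p,r} / {p}
  L6: {a,p} / {p}
  L7: {a,r} / {c}
  L8: {p,r} / {r}
  L9: {c,r} / {p,r}

Liveness:
  live L0: ∅→{p,r}
  live L1: {p,r}→{c,p,r}
  live L2: {c,p,r}→{c,p,r}
  live L3: {c}→∅
  live L4: {c,p,r}→{c,p,r}
  live L5: {c,p}→{c,p}
  live L6: {c,p,r}→{c,p,r}
  live L7: {c,p}→{p,r}
  live L8: {r}→∅
  live L9: {p,r}→{p,r}

live-out(L5) = ["c", "p"]

Answer: ["c", "p"]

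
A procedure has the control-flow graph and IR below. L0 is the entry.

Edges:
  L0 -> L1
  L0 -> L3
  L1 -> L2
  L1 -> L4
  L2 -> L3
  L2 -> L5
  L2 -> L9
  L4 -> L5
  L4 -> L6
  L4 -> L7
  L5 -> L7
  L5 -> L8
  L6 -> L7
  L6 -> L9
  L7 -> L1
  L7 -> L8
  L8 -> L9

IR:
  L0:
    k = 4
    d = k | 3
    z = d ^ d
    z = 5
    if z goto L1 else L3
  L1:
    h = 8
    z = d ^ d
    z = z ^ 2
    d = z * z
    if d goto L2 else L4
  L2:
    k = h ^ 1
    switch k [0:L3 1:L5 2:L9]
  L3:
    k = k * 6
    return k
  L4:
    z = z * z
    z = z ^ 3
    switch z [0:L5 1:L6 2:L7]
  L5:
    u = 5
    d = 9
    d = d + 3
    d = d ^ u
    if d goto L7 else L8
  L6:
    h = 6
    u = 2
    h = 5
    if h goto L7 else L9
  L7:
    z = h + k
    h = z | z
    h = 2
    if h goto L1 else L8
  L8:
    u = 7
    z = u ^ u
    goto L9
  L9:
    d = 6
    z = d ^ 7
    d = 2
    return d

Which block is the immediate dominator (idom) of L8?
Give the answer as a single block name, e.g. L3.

idom tree: L1←L0 L2←L1 L3←L0 L4←L1 L5←L1 L6←L4 L7←L1 L8←L1 L9←L1
Join-block Dom:
  L1: preds {L0,L7}: {L0} ∩ {L0,L1,L7} = {L0}; idom=L0
  L3: preds {L0,L2}: {L0} ∩ {L0,L1,L2} = {L0}; idom=L0
  L5: preds {L2,L4}: {L0,L1,L2} ∩ {L0,L1,L4} = {L0,L1}; idom=L1
  L7: preds {L4,L5,L6}: {L0,L1,L4} ∩ {L0,L1,L5} ∩ {L0,L1,L4,L6} = {L0,L1}; idom=L1
  L8: preds {L5,L7}: {L0,L1,L5} ∩ {L0,L1,L7} = {L0,L1}; idom=L1
  L9: preds {L2,L6,L8}: {L0,L1,L2} ∩ {L0,L1,L4,L6} ∩ {L0,L1,L8} = {L0,L1}; idom=L1

idom(L8) = L1

Answer: L1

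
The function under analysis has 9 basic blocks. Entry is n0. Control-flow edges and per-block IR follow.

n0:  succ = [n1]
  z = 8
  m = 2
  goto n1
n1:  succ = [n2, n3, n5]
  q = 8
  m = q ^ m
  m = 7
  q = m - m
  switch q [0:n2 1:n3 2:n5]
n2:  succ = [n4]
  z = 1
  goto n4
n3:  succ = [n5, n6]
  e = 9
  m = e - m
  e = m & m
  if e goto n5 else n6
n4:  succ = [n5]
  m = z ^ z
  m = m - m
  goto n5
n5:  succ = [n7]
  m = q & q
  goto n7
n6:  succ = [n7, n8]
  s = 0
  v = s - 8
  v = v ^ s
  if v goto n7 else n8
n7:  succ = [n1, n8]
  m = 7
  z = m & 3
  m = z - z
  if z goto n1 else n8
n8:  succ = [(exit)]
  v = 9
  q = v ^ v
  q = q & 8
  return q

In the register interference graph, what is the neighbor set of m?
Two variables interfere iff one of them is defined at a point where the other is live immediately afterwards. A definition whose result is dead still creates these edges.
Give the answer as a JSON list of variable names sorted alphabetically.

Answer: ["e", "q", "z"]

Working:
def/use:
  n0 def {m,z} use ∅
  n1 def {m,q} use {m}
  n2 def {z} use ∅
  n3 def {e,m} use {m}
  n4 def {m} use {z}
  n5 def {m} use {q}
  n6 def {s,v} use ∅
  n7 def {m,z} use ∅
  n8 def {q,v} use ∅

Live sets:
  n0: in=∅ out={m}
  n1: in={m} out={m,q}
  n2: in={q} out={q,z}
  n3: in={m,q} out={q}
  n4: in={q,z} out={q}
  n5: in={q} out=∅
  n6: in=∅ out=∅
  n7: in=∅ out={m}
  n8: in=∅ out=∅

Interference:
  e: {m,q}
  m: {e,q,z}
  q: {e,m,z}
  s: {v}
  v: {s}
  z: {m,q}

N(m) = ["e", "q", "z"]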